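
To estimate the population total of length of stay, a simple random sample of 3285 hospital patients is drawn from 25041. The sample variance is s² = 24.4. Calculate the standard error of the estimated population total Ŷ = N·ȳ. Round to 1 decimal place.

2011.6

Var(Ŷ) = N²·Var(ȳ) = N²·(1 − n/N)·s²/n.
f = 3285/25041 = 0.13118486; Var(ȳ) = 0.86881514·24.4/3285 = 0.0064532997.
Var(Ŷ) = 25041² · 0.0064532997 = 4.0465524 × 10^6.
SE(Ŷ) = √(4.0465524 × 10^6) = 2011.6.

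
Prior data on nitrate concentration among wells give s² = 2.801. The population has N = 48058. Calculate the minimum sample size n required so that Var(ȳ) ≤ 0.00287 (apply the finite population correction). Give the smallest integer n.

Without fpc, n₀ = s²/D = 2.801/0.00287 = 975.9582.
With fpc, (1 − n/N)·s²/n ≤ D requires n ≥ n₀/(1 + n₀/N) = 975.9582/(1 + 975.9582/48058) = 956.5330.
Rounding up, n = 957.

957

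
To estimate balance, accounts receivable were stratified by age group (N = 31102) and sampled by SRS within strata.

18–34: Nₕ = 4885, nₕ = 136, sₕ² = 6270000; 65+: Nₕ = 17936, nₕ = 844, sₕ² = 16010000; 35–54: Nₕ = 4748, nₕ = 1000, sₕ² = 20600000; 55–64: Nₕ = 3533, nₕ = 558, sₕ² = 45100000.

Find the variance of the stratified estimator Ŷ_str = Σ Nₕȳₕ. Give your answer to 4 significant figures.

8.101 × 10^12

Var(Ŷ_str) = Σₕ Nₕ²(1 − fₕ)sₕ²/nₕ.
18–34: 4885²·(1 − 136/4885)·6270000/136 = 1.0695359 × 10^12.
65+: 17936²·(1 − 844/17936)·16010000/844 = 5.8152363 × 10^12.
35–54: 4748²·(1 − 1000/4748)·20600000/1000 = 3.6658738 × 10^11.
55–64: 3533²·(1 − 558/3533)·45100000/558 = 8.4951871 × 10^11.
Sum = 8.1008783 × 10^12.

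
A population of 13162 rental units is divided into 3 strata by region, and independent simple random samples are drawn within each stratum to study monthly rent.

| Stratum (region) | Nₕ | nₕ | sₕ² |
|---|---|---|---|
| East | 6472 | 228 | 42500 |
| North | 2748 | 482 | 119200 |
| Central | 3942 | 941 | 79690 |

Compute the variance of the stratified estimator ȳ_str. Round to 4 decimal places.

58.1544

Var(ȳ_str) = Σₕ Wₕ²(1 − fₕ)sₕ²/nₕ with Wₕ = Nₕ/N, N = 13162.
East: Wₕ = 0.49171858; term = 0.49171858²·(1 − 0.03522868)·42500/228 = 43.48222.
North: Wₕ = 0.20878286; term = 0.20878286²·(1 − 0.17540029)·119200/482 = 8.8891877.
Central: Wₕ = 0.29949856; term = 0.29949856²·(1 − 0.23871131)·79690/941 = 5.782998.
Sum = 58.154406.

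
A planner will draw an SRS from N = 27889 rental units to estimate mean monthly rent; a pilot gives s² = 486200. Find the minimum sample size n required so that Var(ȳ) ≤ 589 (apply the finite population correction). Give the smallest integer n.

802

Without fpc, n₀ = s²/D = 486200/589 = 825.4669.
With fpc, (1 − n/N)·s²/n ≤ D requires n ≥ n₀/(1 + n₀/N) = 825.4669/(1 + 825.4669/27889) = 801.7369.
Rounding up, n = 802.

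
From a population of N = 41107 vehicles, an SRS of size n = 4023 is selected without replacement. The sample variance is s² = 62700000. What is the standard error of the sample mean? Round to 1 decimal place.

118.6

Under SRS without replacement, Var(ȳ) = (1 − f)·s²/n with f = n/N = 4023/41107 = 0.09786654.
Var(ȳ) = (1 − 0.09786654)·62700000/4023 = 0.90213346·15585.384 = 14060.096.
SE(ȳ) = √(14060.096) = 118.6.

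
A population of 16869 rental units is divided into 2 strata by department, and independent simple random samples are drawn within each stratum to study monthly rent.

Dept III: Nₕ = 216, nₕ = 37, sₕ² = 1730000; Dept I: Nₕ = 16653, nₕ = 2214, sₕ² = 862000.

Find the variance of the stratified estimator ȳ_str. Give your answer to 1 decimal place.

335.3

Var(ȳ_str) = Σₕ Wₕ²(1 − fₕ)sₕ²/nₕ with Wₕ = Nₕ/N, N = 16869.
Dept III: Wₕ = 0.01280455; term = 0.01280455²·(1 − 0.17129630)·1730000/37 = 6.3529068.
Dept I: Wₕ = 0.98719545; term = 0.98719545²·(1 − 0.13294902)·862000/2214 = 328.98839.
Sum = 335.3413.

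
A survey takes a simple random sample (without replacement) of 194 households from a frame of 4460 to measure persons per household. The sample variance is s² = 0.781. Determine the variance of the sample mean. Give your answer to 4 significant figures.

Under SRS without replacement, Var(ȳ) = (1 − f)·s²/n with f = n/N = 194/4460 = 0.04349776.
Var(ȳ) = (1 − 0.04349776)·0.781/194 = 0.95650224·0.0040257732 = 0.0038506611.

0.003851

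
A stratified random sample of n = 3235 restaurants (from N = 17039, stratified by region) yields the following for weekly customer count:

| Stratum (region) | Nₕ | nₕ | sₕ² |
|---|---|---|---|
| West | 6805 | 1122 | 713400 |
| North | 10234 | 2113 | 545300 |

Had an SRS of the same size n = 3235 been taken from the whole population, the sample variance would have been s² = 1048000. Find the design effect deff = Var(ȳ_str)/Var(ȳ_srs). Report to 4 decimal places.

Var(ȳ_str) = Σ Wₕ²(1−fₕ)sₕ²/nₕ with Wₕ = Nₕ/17039:
  West: (6805/17039)²·(1−1122/6805)·713400/1122 = 84.695011
  North: (10234/17039)²·(1−2113/10234)·545300/2113 = 73.875889
  → Var(ȳ_str) = 158.5709.
Var(ȳ_srs) = (1 − 3235/17039)·1048000/3235 = 262.45077.
deff = 158.5709 / 262.45077 = 0.6042.

0.6042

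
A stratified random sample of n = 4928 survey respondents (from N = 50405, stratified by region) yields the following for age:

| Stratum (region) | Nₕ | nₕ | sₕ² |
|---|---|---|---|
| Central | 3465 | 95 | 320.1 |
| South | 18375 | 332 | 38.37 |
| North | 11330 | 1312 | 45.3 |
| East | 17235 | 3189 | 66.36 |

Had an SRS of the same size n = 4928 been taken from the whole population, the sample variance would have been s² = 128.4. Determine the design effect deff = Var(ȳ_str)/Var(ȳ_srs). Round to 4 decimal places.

Var(ȳ_str) = Σ Wₕ²(1−fₕ)sₕ²/nₕ with Wₕ = Nₕ/50405:
  Central: (3465/50405)²·(1−95/3465)·320.1/95 = 0.015486311
  South: (18375/50405)²·(1−332/18375)·38.37/332 = 0.015081432
  North: (11330/50405)²·(1−1312/11330)·45.3/1312 = 0.0015425103
  East: (17235/50405)²·(1−3189/17235)·66.36/3189 = 0.0019827528
  → Var(ȳ_str) = 0.034093006.
Var(ȳ_srs) = (1 − 4928/50405)·128.4/4928 = 0.023507828.
deff = 0.034093006 / 0.023507828 = 1.4503.

1.4503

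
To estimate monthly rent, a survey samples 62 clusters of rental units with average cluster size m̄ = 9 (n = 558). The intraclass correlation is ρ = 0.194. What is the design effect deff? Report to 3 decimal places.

deff = 1 + (9 − 1)·0.194 = 1 + 1.552 = 2.552.

2.552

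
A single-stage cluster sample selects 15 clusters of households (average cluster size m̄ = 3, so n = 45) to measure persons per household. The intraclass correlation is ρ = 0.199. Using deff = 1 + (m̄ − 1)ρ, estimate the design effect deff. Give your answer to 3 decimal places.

deff = 1 + (3 − 1)·0.199 = 1 + 0.398 = 1.398.

1.398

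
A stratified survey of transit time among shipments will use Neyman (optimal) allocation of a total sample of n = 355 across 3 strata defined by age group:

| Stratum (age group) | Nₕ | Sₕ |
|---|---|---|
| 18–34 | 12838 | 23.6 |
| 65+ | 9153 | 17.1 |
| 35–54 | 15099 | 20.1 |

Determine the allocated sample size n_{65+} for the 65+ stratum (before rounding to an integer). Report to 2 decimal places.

Neyman allocation: nₕ = n·NₕSₕ / Σⱼ NⱼSⱼ.
Σ NⱼSⱼ = 12838·23.6 + 9153·17.1 + 15099·20.1 = 762983.
n_{65+} = 355·9153·17.1 / 762983 = 72.82.

72.82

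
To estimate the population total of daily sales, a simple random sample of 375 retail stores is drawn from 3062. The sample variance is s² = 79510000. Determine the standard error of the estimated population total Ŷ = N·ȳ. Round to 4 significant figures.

1.321 × 10^6

Var(Ŷ) = N²·Var(ȳ) = N²·(1 − n/N)·s²/n.
f = 375/3062 = 0.12246897; Var(ȳ) = 0.87753103·79510000/375 = 186059.98.
Var(Ŷ) = 3062² · 186059.98 = 1.7444693 × 10^12.
SE(Ŷ) = √(1.7444693 × 10^12) = 1.321 × 10^6.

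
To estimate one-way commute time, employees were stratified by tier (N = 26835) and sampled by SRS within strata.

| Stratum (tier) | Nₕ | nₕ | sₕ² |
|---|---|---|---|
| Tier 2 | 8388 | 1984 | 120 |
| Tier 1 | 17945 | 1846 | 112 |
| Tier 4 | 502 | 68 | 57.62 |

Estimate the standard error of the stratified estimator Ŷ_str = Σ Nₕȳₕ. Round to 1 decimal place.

Var(Ŷ_str) = Σₕ Nₕ²(1 − fₕ)sₕ²/nₕ.
Tier 2: 8388²·(1 − 1984/8388)·120/1984 = 3.2489971 × 10^6.
Tier 1: 17945²·(1 − 1846/17945)·112/1846 = 1.7527852 × 10^7.
Tier 4: 502²·(1 − 68/502)·57.62/68 = 184611.09.
Sum = 2.096146 × 10^7.
SE = √(2.096146 × 10^7) = 4578.4.

4578.4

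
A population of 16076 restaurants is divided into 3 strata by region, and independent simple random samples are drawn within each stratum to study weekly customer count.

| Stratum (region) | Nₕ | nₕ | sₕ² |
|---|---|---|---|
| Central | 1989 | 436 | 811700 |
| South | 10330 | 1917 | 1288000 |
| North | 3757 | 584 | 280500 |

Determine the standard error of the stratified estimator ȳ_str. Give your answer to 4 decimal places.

16.4422

Var(ȳ_str) = Σₕ Wₕ²(1 − fₕ)sₕ²/nₕ with Wₕ = Nₕ/N, N = 16076.
Central: Wₕ = 0.12372481; term = 0.12372481²·(1 − 0.21920563)·811700/436 = 22.2515.
South: Wₕ = 0.64257278; term = 0.64257278²·(1 − 0.18557599)·1288000/1917 = 225.93784.
North: Wₕ = 0.23370241; term = 0.23370241²·(1 − 0.15544317)·280500/584 = 22.15518.
Sum = 270.34452.
SE = √(270.34452) = 16.4422.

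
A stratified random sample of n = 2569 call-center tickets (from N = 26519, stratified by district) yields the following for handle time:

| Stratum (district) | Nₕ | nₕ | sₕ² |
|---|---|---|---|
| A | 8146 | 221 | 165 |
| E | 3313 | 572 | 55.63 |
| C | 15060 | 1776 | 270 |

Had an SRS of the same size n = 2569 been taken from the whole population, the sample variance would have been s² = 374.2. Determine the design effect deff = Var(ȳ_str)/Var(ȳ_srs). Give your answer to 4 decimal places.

0.8593

Var(ȳ_str) = Σ Wₕ²(1−fₕ)sₕ²/nₕ with Wₕ = Nₕ/26519:
  A: (8146/26519)²·(1−221/8146)·165/221 = 0.068536364
  E: (3313/26519)²·(1−572/3313)·55.63/572 = 0.0012558253
  C: (15060/26519)²·(1−1776/15060)·270/1776 = 0.043247435
  → Var(ȳ_str) = 0.11303962.
Var(ȳ_srs) = (1 − 2569/26519)·374.2/2569 = 0.13154915.
deff = 0.11303962 / 0.13154915 = 0.8593.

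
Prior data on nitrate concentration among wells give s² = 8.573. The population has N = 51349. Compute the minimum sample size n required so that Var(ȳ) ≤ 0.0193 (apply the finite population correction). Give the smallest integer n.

441

Without fpc, n₀ = s²/D = 8.573/0.0193 = 444.1969.
With fpc, (1 − n/N)·s²/n ≤ D requires n ≥ n₀/(1 + n₀/N) = 444.1969/(1 + 444.1969/51349) = 440.3873.
Rounding up, n = 441.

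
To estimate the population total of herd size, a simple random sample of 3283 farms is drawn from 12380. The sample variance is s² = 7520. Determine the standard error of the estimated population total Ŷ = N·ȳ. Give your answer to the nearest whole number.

Var(Ŷ) = N²·Var(ȳ) = N²·(1 − n/N)·s²/n.
f = 3283/12380 = 0.26518578; Var(ȳ) = 0.73481422·7520/3283 = 1.6831565.
Var(Ŷ) = 12380² · 1.6831565 = 2.5796797 × 10^8.
SE(Ŷ) = √(2.5796797 × 10^8) = 16061.

16061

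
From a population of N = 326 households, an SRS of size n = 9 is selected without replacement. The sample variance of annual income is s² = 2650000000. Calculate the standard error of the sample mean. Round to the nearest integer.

16921

Under SRS without replacement, Var(ȳ) = (1 − f)·s²/n with f = n/N = 9/326 = 0.02760736.
Var(ȳ) = (1 − 0.02760736)·2650000000/9 = 0.97239264·2.9444444 × 10^8 = 2.8631561 × 10^8.
SE(ȳ) = √(2.8631561 × 10^8) = 16921.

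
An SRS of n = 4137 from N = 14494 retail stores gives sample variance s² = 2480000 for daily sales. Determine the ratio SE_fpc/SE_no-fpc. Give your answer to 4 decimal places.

f = n/N = 4137/14494 = 0.28542845.
SE_no-fpc = √(s²/n) = 24.48404; SE_fpc = √((1−f)s²/n) = 20.69693.
Ratio = √(1−f) = 0.84532334.

0.8453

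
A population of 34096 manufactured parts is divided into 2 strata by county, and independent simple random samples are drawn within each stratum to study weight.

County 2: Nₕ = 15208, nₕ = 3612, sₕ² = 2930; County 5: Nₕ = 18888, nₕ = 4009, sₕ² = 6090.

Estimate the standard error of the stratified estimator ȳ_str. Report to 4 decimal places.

0.7002

Var(ȳ_str) = Σₕ Wₕ²(1 − fₕ)sₕ²/nₕ with Wₕ = Nₕ/N, N = 34096.
County 2: Wₕ = 0.44603473; term = 0.44603473²·(1 − 0.23750658)·2930/3612 = 0.12305332.
County 5: Wₕ = 0.55396527; term = 0.55396527²·(1 − 0.21225116)·6090/4009 = 0.36722656.
Sum = 0.49027988.
SE = √(0.49027988) = 0.7002.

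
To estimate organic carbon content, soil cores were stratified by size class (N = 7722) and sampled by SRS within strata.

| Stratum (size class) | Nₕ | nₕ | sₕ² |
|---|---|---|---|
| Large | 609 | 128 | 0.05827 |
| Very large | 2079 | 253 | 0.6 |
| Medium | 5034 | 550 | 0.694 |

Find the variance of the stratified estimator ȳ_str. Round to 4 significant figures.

6.309 × 10^-4

Var(ȳ_str) = Σₕ Wₕ²(1 − fₕ)sₕ²/nₕ with Wₕ = Nₕ/N, N = 7722.
Large: Wₕ = 0.07886558; term = 0.07886558²·(1 − 0.21018062)·0.05827/128 = 2.23634 × 10^-6.
Very large: Wₕ = 0.26923077; term = 0.26923077²·(1 − 0.12169312)·0.6/253 = 1.5098243 × 10^-4.
Medium: Wₕ = 0.65190365; term = 0.65190365²·(1 − 0.10925705)·0.694/550 = 4.7765684 × 10^-4.
Sum = 6.3087561 × 10^-4.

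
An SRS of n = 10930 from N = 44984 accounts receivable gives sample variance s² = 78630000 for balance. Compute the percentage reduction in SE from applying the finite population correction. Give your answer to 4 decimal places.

12.9928

f = n/N = 10930/44984 = 0.24297528.
SE_no-fpc = √(s²/n) = 84.817225; SE_fpc = √((1−f)s²/n) = 73.797065.
Ratio = √(1−f) = 0.87007168. Reduction = 100·(1 − 0.87007168) = 12.9928%.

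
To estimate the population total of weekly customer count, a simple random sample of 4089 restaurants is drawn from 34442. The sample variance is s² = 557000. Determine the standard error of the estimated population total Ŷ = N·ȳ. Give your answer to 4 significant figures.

377400

Var(Ŷ) = N²·Var(ȳ) = N²·(1 − n/N)·s²/n.
f = 4089/34442 = 0.11872133; Var(ȳ) = 0.88127867·557000/4089 = 120.04701.
Var(Ŷ) = 34442² · 120.04701 = 1.4240593 × 10^11.
SE(Ŷ) = √(1.4240593 × 10^11) = 377400.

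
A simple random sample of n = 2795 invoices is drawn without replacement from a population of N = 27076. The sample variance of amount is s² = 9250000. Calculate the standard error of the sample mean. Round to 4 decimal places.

Under SRS without replacement, Var(ȳ) = (1 − f)·s²/n with f = n/N = 2795/27076 = 0.10322795.
Var(ȳ) = (1 − 0.10322795)·9250000/2795 = 0.89677205·3309.4812 = 2967.8503.
SE(ȳ) = √(2967.8503) = 54.4780.

54.4780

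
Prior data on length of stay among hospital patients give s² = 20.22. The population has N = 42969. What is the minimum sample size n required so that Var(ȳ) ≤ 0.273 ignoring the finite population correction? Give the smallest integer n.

Without fpc, n₀ = s²/D = 20.22/0.273 = 74.0659.
Rounding up, n = 75.

75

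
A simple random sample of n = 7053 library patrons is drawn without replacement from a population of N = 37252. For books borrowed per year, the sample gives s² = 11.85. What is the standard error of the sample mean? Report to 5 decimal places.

Under SRS without replacement, Var(ȳ) = (1 − f)·s²/n with f = n/N = 7053/37252 = 0.18933212.
Var(ȳ) = (1 − 0.18933212)·11.85/7053 = 0.81066788·0.0016801361 = 0.0013620324.
SE(ȳ) = √(0.0013620324) = 0.03691.

0.03691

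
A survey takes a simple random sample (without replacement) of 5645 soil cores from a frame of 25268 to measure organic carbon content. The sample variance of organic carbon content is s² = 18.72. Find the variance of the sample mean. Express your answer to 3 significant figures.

Under SRS without replacement, Var(ȳ) = (1 − f)·s²/n with f = n/N = 5645/25268 = 0.22340510.
Var(ȳ) = (1 − 0.22340510)·18.72/5645 = 0.77659490·0.003316209 = 0.002575351.

0.00258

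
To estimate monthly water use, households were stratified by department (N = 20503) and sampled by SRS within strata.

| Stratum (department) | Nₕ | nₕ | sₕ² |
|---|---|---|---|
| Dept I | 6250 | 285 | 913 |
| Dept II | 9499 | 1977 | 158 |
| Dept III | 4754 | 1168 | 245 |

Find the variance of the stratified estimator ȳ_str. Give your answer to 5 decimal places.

Var(ȳ_str) = Σₕ Wₕ²(1 − fₕ)sₕ²/nₕ with Wₕ = Nₕ/N, N = 20503.
Dept I: Wₕ = 0.30483344; term = 0.30483344²·(1 − 0.04560000)·913/285 = 0.28410675.
Dept II: Wₕ = 0.46329805; term = 0.46329805²·(1 − 0.20812717)·158/1977 = 0.013583973.
Dept III: Wₕ = 0.23186851; term = 0.23186851²·(1 − 0.24568784)·245/1168 = 0.0085066366.
Sum = 0.30619736.

0.30620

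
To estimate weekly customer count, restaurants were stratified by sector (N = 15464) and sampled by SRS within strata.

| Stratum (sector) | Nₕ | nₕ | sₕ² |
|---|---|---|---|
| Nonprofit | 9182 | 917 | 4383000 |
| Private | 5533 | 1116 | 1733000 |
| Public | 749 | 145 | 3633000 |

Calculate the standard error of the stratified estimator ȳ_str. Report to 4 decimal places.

41.5083

Var(ȳ_str) = Σₕ Wₕ²(1 − fₕ)sₕ²/nₕ with Wₕ = Nₕ/N, N = 15464.
Nonprofit: Wₕ = 0.59376617; term = 0.59376617²·(1 − 0.09986931)·4383000/917 = 1516.8359.
Private: Wₕ = 0.35779876; term = 0.35779876²·(1 − 0.20169890)·1733000/1116 = 158.70067.
Public: Wₕ = 0.04843508; term = 0.04843508²·(1 − 0.19359146)·3633000/145 = 47.399359.
Sum = 1722.9359.
SE = √(1722.9359) = 41.5083.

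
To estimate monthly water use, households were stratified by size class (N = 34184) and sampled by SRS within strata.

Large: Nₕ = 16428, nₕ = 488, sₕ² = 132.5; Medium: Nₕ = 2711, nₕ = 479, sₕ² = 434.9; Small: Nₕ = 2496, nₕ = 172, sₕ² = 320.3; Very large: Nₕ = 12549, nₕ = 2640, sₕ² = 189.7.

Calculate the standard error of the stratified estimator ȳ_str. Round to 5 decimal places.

Var(ȳ_str) = Σₕ Wₕ²(1 − fₕ)sₕ²/nₕ with Wₕ = Nₕ/N, N = 34184.
Large: Wₕ = 0.48057571; term = 0.48057571²·(1 − 0.02970538)·132.5/488 = 0.060844778.
Medium: Wₕ = 0.07930611; term = 0.07930611²·(1 − 0.17668757)·434.9/479 = 0.0047014502.
Small: Wₕ = 0.07301662; term = 0.07301662²·(1 − 0.06891026)·320.3/172 = 0.0092440745.
Very large: Wₕ = 0.36710157; term = 0.36710157²·(1 − 0.21037533)·189.7/2640 = 0.0076463926.
Sum = 0.082436695.
SE = √(0.082436695) = 0.28712.

0.28712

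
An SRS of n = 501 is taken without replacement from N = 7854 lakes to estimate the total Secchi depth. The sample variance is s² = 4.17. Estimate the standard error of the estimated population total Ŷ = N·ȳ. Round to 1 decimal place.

Var(Ŷ) = N²·Var(ȳ) = N²·(1 − n/N)·s²/n.
f = 501/7854 = 0.06378915; Var(ȳ) = 0.93621085·4.17/501 = 0.0077924136.
Var(Ŷ) = 7854² · 0.0077924136 = 480677.5.
SE(Ŷ) = √(480677.5) = 693.3.

693.3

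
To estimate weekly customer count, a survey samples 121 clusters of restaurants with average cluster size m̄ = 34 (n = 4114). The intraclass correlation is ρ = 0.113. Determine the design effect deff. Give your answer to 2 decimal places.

4.73

deff = 1 + (34 − 1)·0.113 = 1 + 3.729 = 4.729.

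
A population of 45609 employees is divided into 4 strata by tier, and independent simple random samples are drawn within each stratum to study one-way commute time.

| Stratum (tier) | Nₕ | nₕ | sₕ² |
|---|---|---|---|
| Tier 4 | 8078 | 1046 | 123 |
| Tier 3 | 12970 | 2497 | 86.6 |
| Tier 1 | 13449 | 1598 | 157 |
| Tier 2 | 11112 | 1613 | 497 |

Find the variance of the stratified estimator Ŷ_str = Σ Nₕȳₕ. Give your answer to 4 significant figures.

Var(Ŷ_str) = Σₕ Nₕ²(1 − fₕ)sₕ²/nₕ.
Tier 4: 8078²·(1 − 1046/8078)·123/1046 = 6.6796874 × 10^6.
Tier 3: 12970²·(1 − 2497/12970)·86.6/2497 = 4.710971 × 10^6.
Tier 1: 13449²·(1 − 1598/13449)·157/1598 = 1.5659139 × 10^7.
Tier 2: 11112²·(1 − 1613/11112)·497/1613 = 3.2523116 × 10^7.
Sum = 5.9572913 × 10^7.

5.957 × 10^7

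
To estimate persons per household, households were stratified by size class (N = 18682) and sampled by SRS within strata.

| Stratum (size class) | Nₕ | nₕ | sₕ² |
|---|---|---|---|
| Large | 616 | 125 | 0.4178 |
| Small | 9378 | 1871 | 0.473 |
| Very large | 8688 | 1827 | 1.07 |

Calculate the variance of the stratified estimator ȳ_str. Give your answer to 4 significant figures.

1.539 × 10^-4

Var(ȳ_str) = Σₕ Wₕ²(1 − fₕ)sₕ²/nₕ with Wₕ = Nₕ/N, N = 18682.
Large: Wₕ = 0.03297292; term = 0.03297292²·(1 − 0.20292208)·0.4178/125 = 2.8965024 × 10^-6.
Small: Wₕ = 0.50198052; term = 0.50198052²·(1 − 0.19950949)·0.473/1871 = 5.0993787 × 10^-5.
Very large: Wₕ = 0.46504657; term = 0.46504657²·(1 − 0.21029006)·1.07/1827 = 1.0002435 × 10^-4.
Sum = 1.5391464 × 10^-4.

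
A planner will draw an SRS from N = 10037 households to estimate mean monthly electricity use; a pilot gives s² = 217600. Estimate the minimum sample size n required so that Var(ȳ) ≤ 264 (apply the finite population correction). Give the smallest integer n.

762

Without fpc, n₀ = s²/D = 217600/264 = 824.2424.
With fpc, (1 − n/N)·s²/n ≤ D requires n ≥ n₀/(1 + n₀/N) = 824.2424/(1 + 824.2424/10037) = 761.6920.
Rounding up, n = 762.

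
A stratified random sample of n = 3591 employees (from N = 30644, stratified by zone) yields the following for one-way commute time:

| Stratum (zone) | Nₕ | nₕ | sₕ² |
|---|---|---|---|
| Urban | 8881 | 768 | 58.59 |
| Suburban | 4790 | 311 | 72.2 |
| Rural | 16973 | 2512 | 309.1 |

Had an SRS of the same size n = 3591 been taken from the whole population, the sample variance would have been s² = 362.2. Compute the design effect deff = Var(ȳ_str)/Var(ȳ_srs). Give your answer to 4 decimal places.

0.4865

Var(ȳ_str) = Σ Wₕ²(1−fₕ)sₕ²/nₕ with Wₕ = Nₕ/30644:
  Urban: (8881/30644)²·(1−768/8881)·58.59/768 = 0.0058534878
  Suburban: (4790/30644)²·(1−311/4790)·72.2/311 = 0.0053039873
  Rural: (16973/30644)²·(1−2512/16973)·309.1/2512 = 0.032162174
  → Var(ȳ_str) = 0.043319649.
Var(ȳ_srs) = (1 − 3591/30644)·362.2/3591 = 0.089043663.
deff = 0.043319649 / 0.089043663 = 0.4865.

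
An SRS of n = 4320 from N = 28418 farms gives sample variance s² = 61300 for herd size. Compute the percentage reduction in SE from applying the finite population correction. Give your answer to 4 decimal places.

7.9140

f = n/N = 4320/28418 = 0.15201633.
SE_no-fpc = √(s²/n) = 3.7669371; SE_fpc = √((1−f)s²/n) = 3.4688228.
Ratio = √(1−f) = 0.92086029. Reduction = 100·(1 − 0.92086029) = 7.9140%.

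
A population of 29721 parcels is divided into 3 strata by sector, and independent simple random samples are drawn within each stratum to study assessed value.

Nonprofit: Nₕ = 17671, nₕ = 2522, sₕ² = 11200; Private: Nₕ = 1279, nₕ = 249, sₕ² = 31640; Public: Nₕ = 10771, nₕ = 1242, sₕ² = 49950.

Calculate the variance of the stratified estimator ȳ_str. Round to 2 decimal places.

Var(ȳ_str) = Σₕ Wₕ²(1 − fₕ)sₕ²/nₕ with Wₕ = Nₕ/N, N = 29721.
Nonprofit: Wₕ = 0.59456277; term = 0.59456277²·(1 − 0.14271971)·11200/2522 = 1.3458331.
Private: Wₕ = 0.04303355; term = 0.04303355²·(1 − 0.19468335)·31640/249 = 0.18950386.
Public: Wₕ = 0.36240369; term = 0.36240369²·(1 − 0.11530963)·49950/1242 = 4.6729423.
Sum = 6.2082793.

6.21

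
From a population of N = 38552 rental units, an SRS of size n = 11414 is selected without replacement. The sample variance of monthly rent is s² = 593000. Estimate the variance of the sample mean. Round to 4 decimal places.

Under SRS without replacement, Var(ȳ) = (1 − f)·s²/n with f = n/N = 11414/38552 = 0.29606765.
Var(ȳ) = (1 − 0.29606765)·593000/11414 = 0.70393235·51.953741 = 36.571919.

36.5719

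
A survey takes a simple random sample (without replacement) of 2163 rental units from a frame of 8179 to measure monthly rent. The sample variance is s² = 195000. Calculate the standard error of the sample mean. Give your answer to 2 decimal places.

Under SRS without replacement, Var(ȳ) = (1 − f)·s²/n with f = n/N = 2163/8179 = 0.26445776.
Var(ȳ) = (1 − 0.26445776)·195000/2163 = 0.73554224·90.152566 = 66.31102.
SE(ȳ) = √(66.31102) = 8.14.

8.14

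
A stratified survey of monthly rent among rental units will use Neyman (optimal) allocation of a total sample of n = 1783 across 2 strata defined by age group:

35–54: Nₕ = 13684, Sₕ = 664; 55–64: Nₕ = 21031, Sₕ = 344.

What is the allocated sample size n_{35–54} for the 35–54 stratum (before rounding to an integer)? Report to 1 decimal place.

Neyman allocation: nₕ = n·NₕSₕ / Σⱼ NⱼSⱼ.
Σ NⱼSⱼ = 13684·664 + 21031·344 = 1.632084 × 10^7.
n_{35–54} = 1783·13684·664 / (1.632084 × 10^7) = 992.6.

992.6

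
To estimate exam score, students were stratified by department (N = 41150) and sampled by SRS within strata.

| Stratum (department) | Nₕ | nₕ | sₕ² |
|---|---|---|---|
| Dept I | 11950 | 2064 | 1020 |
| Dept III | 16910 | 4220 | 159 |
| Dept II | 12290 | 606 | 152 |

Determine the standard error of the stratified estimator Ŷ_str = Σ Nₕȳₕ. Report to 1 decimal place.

Var(Ŷ_str) = Σₕ Nₕ²(1 − fₕ)sₕ²/nₕ.
Dept I: 11950²·(1 − 2064/11950)·1020/2064 = 5.8382003 × 10^7.
Dept III: 16910²·(1 − 4220/16910)·159/4220 = 8.0851839 × 10^6.
Dept II: 12290²·(1 − 606/12290)·152/606 = 3.6017569 × 10^7.
Sum = 1.0248476 × 10^8.
SE = √(1.0248476 × 10^8) = 10123.5.

10123.5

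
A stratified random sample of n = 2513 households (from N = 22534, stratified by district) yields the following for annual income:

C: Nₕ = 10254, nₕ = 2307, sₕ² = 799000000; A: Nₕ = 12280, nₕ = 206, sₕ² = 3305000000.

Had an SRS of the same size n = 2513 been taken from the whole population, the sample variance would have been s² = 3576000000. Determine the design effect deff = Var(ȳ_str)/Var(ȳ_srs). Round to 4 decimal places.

3.7493

Var(ȳ_str) = Σ Wₕ²(1−fₕ)sₕ²/nₕ with Wₕ = Nₕ/22534:
  C: (10254/22534)²·(1−2307/10254)·799000000/2307 = 55580.075
  A: (12280/22534)²·(1−206/12280)·3305000000/206 = 4.6846506 × 10^6
  → Var(ȳ_str) = 4.7402307 × 10^6.
Var(ȳ_srs) = (1 − 2513/22534)·3576000000/2513 = 1.2643069 × 10^6.
deff = (4.7402307 × 10^6) / (1.2643069 × 10^6) = 3.7493.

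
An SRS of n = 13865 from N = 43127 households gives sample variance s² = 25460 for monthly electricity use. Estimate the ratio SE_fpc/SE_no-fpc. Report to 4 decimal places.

0.8237

f = n/N = 13865/43127 = 0.32149234.
SE_no-fpc = √(s²/n) = 1.3550935; SE_fpc = √((1−f)s²/n) = 1.1162119.
Ratio = √(1−f) = 0.82371577.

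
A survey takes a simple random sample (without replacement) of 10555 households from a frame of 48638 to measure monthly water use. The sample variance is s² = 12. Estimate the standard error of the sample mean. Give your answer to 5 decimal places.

Under SRS without replacement, Var(ȳ) = (1 − f)·s²/n with f = n/N = 10555/48638 = 0.21701139.
Var(ȳ) = (1 − 0.21701139)·12/10555 = 0.78298861·0.0011369019 = 8.9018127 × 10^-4.
SE(ȳ) = √(8.9018127 × 10^-4) = 0.02984.

0.02984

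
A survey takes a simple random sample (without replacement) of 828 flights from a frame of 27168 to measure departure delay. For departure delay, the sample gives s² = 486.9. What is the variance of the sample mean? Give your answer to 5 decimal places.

Under SRS without replacement, Var(ȳ) = (1 − f)·s²/n with f = n/N = 828/27168 = 0.03047703.
Var(ȳ) = (1 − 0.03047703)·486.9/828 = 0.96952297·0.58804348 = 0.57012166.

0.57012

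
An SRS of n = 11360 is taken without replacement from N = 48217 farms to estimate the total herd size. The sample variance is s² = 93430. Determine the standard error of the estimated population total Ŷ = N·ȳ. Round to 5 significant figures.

Var(Ŷ) = N²·Var(ȳ) = N²·(1 − n/N)·s²/n.
f = 11360/48217 = 0.23560155; Var(ȳ) = 0.76439845·93430/11360 = 6.2867735.
Var(Ŷ) = 48217² · 6.2867735 = 1.4615988 × 10^10.
SE(Ŷ) = √(1.4615988 × 10^10) = 120900.

120900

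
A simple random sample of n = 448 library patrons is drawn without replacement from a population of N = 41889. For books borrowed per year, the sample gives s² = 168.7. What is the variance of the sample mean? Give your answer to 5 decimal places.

Under SRS without replacement, Var(ȳ) = (1 − f)·s²/n with f = n/N = 448/41889 = 0.01069493.
Var(ȳ) = (1 − 0.01069493)·168.7/448 = 0.98930507·0.3765625 = 0.37253519.

0.37254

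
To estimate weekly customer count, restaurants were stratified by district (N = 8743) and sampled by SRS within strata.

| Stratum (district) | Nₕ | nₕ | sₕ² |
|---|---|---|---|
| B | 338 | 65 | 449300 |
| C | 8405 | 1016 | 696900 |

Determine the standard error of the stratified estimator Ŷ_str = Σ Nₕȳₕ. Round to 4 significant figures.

207900

Var(Ŷ_str) = Σₕ Nₕ²(1 − fₕ)sₕ²/nₕ.
B: 338²·(1 − 65/338)·449300/65 = 6.3782628 × 10^8.
C: 8405²·(1 − 1016/8405)·696900/1016 = 4.2599072 × 10^10.
Sum = 4.3236898 × 10^10.
SE = √(4.3236898 × 10^10) = 207900.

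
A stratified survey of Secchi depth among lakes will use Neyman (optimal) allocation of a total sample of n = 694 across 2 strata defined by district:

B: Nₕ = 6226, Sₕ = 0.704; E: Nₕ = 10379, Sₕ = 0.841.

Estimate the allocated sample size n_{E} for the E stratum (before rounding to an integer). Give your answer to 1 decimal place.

462.0

Neyman allocation: nₕ = n·NₕSₕ / Σⱼ NⱼSⱼ.
Σ NⱼSⱼ = 6226·0.704 + 10379·0.841 = 13111.843.
n_{E} = 694·10379·0.841 / 13111.843 = 462.0.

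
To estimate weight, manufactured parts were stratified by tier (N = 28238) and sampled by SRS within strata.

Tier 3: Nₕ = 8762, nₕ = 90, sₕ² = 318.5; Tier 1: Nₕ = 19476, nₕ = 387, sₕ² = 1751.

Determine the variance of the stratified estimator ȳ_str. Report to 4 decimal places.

Var(ȳ_str) = Σₕ Wₕ²(1 − fₕ)sₕ²/nₕ with Wₕ = Nₕ/N, N = 28238.
Tier 3: Wₕ = 0.31029110; term = 0.31029110²·(1 − 0.01027163)·318.5/90 = 0.33722641.
Tier 1: Wₕ = 0.68970890; term = 0.68970890²·(1 − 0.01987061)·1751/387 = 2.1095521.
Sum = 2.4467785.

2.4468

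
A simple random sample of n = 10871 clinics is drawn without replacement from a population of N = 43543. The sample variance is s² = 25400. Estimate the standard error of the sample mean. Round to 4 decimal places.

1.3241

Under SRS without replacement, Var(ȳ) = (1 − f)·s²/n with f = n/N = 10871/43543 = 0.24966125.
Var(ȳ) = (1 − 0.24966125)·25400/10871 = 0.75033875·2.3364916 = 1.7531602.
SE(ȳ) = √(1.7531602) = 1.3241.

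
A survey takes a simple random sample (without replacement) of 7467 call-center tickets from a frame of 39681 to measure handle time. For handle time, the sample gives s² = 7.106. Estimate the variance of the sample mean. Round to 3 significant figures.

Under SRS without replacement, Var(ȳ) = (1 − f)·s²/n with f = n/N = 7467/39681 = 0.18817570.
Var(ȳ) = (1 − 0.18817570)·7.106/7467 = 0.81182430·9.5165394 × 10^-4 = 7.725758 × 10^-4.

7.73 × 10^-4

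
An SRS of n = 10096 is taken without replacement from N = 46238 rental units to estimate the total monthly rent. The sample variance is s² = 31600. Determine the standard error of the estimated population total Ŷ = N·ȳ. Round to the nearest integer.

Var(Ŷ) = N²·Var(ȳ) = N²·(1 − n/N)·s²/n.
f = 10096/46238 = 0.21834854; Var(ȳ) = 0.78165146·31600/10096 = 2.4465319.
Var(Ŷ) = 46238² · 2.4465319 = 5.2305693 × 10^9.
SE(Ŷ) = √(5.2305693 × 10^9) = 72323.

72323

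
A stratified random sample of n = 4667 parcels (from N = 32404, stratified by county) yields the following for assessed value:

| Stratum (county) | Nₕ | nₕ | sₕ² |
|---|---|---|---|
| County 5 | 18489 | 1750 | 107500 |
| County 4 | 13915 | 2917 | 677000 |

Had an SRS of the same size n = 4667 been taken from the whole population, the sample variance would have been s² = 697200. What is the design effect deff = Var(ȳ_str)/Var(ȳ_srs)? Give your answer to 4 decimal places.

0.4061

Var(ȳ_str) = Σ Wₕ²(1−fₕ)sₕ²/nₕ with Wₕ = Nₕ/32404:
  County 5: (18489/32404)²·(1−1750/18489)·107500/1750 = 18.105733
  County 4: (13915/32404)²·(1−2917/13915)·677000/2917 = 33.826099
  → Var(ȳ_str) = 51.931832.
Var(ȳ_srs) = (1 − 4667/32404)·697200/4667 = 127.87347.
deff = 51.931832 / 127.87347 = 0.4061.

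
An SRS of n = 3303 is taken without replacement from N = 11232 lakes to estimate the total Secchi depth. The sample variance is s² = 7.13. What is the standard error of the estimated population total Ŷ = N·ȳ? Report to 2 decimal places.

Var(Ŷ) = N²·Var(ȳ) = N²·(1 − n/N)·s²/n.
f = 3303/11232 = 0.29407051; Var(ȳ) = 0.70592949·7.13/3303 = 0.0015238502.
Var(Ŷ) = 11232² · 0.0015238502 = 192245.63.
SE(Ŷ) = √(192245.63) = 438.46.

438.46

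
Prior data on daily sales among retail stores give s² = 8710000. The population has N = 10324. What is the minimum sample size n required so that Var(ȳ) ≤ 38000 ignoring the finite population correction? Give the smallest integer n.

Without fpc, n₀ = s²/D = 8710000/38000 = 229.2105.
Rounding up, n = 230.

230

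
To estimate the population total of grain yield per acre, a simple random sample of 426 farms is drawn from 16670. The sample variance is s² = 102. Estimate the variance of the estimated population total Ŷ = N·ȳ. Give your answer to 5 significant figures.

6.4836 × 10^7

Var(Ŷ) = N²·Var(ȳ) = N²·(1 − n/N)·s²/n.
f = 426/16670 = 0.02555489; Var(ȳ) = 0.97444511·102/426 = 0.23331784.
Var(Ŷ) = 16670² · 0.23331784 = 6.4836438 × 10^7.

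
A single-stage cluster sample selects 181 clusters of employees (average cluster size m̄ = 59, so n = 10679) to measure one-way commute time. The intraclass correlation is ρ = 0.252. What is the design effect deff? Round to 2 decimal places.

15.62

deff = 1 + (59 − 1)·0.252 = 1 + 14.616 = 15.616.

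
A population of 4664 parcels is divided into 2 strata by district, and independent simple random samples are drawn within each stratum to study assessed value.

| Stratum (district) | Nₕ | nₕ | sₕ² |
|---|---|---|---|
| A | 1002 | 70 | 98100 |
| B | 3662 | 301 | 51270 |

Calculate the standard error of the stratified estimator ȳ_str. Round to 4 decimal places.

12.5116

Var(ȳ_str) = Σₕ Wₕ²(1 − fₕ)sₕ²/nₕ with Wₕ = Nₕ/N, N = 4664.
A: Wₕ = 0.21483705; term = 0.21483705²·(1 − 0.06986028)·98100/70 = 60.164113.
B: Wₕ = 0.78516295; term = 0.78516295²·(1 − 0.08219552)·51270/301 = 96.375488.
Sum = 156.5396.
SE = √(156.5396) = 12.5116.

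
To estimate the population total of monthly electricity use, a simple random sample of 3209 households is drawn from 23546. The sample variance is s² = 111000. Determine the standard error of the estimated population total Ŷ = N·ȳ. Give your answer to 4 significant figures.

128700

Var(Ŷ) = N²·Var(ȳ) = N²·(1 − n/N)·s²/n.
f = 3209/23546 = 0.13628642; Var(ȳ) = 0.86371358·111000/3209 = 29.876039.
Var(Ŷ) = 23546² · 29.876039 = 1.6563698 × 10^10.
SE(Ŷ) = √(1.6563698 × 10^10) = 128700.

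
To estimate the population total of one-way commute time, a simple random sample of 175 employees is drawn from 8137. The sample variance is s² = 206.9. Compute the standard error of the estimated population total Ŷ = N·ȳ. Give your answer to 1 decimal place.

8751.9

Var(Ŷ) = N²·Var(ȳ) = N²·(1 − n/N)·s²/n.
f = 175/8137 = 0.02150670; Var(ȳ) = 0.97849330·206.9/175 = 1.1568587.
Var(Ŷ) = 8137² · 1.1568587 = 7.6596504 × 10^7.
SE(Ŷ) = √(7.6596504 × 10^7) = 8751.9.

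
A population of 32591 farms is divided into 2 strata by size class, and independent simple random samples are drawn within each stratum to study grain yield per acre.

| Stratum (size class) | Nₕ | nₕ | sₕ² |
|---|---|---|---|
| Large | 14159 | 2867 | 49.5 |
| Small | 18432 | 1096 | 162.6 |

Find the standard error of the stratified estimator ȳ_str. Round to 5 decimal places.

Var(ȳ_str) = Σₕ Wₕ²(1 − fₕ)sₕ²/nₕ with Wₕ = Nₕ/N, N = 32591.
Large: Wₕ = 0.43444509; term = 0.43444509²·(1 − 0.20248605)·49.5/2867 = 0.0025988762.
Small: Wₕ = 0.56555491; term = 0.56555491²·(1 − 0.05946181)·162.6/1096 = 0.044630934.
Sum = 0.04722981.
SE = √(0.04722981) = 0.21732.

0.21732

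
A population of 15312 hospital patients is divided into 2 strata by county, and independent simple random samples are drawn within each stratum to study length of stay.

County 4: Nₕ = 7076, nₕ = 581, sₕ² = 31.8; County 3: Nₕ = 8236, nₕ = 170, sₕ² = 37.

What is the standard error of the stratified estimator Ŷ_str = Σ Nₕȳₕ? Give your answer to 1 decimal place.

Var(Ŷ_str) = Σₕ Nₕ²(1 − fₕ)sₕ²/nₕ.
County 4: 7076²·(1 − 581/7076)·31.8/581 = 2.5154632 × 10^6.
County 3: 8236²·(1 − 170/8236)·37/170 = 1.4458637 × 10^7.
Sum = 1.69741 × 10^7.
SE = √(1.69741 × 10^7) = 4120.0.

4120.0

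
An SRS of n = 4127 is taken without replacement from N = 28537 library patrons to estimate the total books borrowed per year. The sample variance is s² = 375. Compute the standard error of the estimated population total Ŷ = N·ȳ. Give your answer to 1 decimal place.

Var(Ŷ) = N²·Var(ȳ) = N²·(1 − n/N)·s²/n.
f = 4127/28537 = 0.14461927; Var(ȳ) = 0.85538073·375/4127 = 0.0777242.
Var(Ŷ) = 28537² · 0.0777242 = 6.3295508 × 10^7.
SE(Ŷ) = √(6.3295508 × 10^7) = 7955.8.

7955.8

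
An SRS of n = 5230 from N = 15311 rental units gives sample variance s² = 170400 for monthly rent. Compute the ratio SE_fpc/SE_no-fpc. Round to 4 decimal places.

0.8114

f = n/N = 5230/15311 = 0.34158448.
SE_no-fpc = √(s²/n) = 5.7079998; SE_fpc = √((1−f)s²/n) = 4.6316313.
Ratio = √(1−f) = 0.81142807.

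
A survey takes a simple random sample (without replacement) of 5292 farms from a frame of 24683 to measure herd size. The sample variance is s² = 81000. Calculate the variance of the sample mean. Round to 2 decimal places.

12.02

Under SRS without replacement, Var(ȳ) = (1 − f)·s²/n with f = n/N = 5292/24683 = 0.21439857.
Var(ȳ) = (1 − 0.21439857)·81000/5292 = 0.78560143·15.306122 = 12.024512.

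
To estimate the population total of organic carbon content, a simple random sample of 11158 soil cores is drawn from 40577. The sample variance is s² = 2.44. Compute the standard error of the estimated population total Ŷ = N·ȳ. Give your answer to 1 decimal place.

510.9

Var(Ŷ) = N²·Var(ȳ) = N²·(1 − n/N)·s²/n.
f = 11158/40577 = 0.27498336; Var(ȳ) = 0.72501664·2.44/11158 = 1.5854459 × 10^-4.
Var(Ŷ) = 40577² · (1.5854459 × 10^-4) = 261042.55.
SE(Ŷ) = √(261042.55) = 510.9.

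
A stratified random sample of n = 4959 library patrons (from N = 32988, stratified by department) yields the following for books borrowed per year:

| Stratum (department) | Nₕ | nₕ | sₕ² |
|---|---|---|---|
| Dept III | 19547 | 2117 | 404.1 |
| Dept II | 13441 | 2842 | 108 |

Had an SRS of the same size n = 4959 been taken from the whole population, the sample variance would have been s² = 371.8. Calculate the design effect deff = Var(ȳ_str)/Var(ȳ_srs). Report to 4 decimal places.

1.0162

Var(ȳ_str) = Σ Wₕ²(1−fₕ)sₕ²/nₕ with Wₕ = Nₕ/32988:
  Dept III: (19547/32988)²·(1−2117/19547)·404.1/2117 = 0.059763156
  Dept II: (13441/32988)²·(1−2842/13441)·108/2842 = 0.004974898
  → Var(ȳ_str) = 0.064738054.
Var(ȳ_srs) = (1 − 4959/32988)·371.8/4959 = 0.063704028.
deff = 0.064738054 / 0.063704028 = 1.0162.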